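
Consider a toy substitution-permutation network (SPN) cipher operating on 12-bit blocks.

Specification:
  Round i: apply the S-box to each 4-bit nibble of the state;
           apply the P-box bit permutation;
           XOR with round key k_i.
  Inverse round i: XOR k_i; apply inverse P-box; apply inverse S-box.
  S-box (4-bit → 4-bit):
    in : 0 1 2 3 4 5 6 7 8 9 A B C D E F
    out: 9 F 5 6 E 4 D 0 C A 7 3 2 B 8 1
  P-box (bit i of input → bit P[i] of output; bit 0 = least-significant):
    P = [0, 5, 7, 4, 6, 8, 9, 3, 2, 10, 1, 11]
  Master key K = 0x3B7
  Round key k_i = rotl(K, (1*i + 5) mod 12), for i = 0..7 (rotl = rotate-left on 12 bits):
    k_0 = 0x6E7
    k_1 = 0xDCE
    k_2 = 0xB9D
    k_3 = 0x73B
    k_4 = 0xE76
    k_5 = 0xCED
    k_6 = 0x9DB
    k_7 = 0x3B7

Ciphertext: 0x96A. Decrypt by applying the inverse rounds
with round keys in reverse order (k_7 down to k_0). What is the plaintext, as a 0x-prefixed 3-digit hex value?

0x2E5

s_0 = ciphertext = 0x96A
s_1 = InvRound(s_0, k_7) = 0x066
s_2 = InvRound(s_1, k_6) = 0x091
s_3 = InvRound(s_2, k_5) = 0xD09
s_4 = InvRound(s_3, k_4) = 0x21D
s_5 = InvRound(s_4, k_3) = 0xACC
s_6 = InvRound(s_5, k_2) = 0x7B0
s_7 = InvRound(s_6, k_1) = 0x669
s_8 = InvRound(s_7, k_0) = 0x2E5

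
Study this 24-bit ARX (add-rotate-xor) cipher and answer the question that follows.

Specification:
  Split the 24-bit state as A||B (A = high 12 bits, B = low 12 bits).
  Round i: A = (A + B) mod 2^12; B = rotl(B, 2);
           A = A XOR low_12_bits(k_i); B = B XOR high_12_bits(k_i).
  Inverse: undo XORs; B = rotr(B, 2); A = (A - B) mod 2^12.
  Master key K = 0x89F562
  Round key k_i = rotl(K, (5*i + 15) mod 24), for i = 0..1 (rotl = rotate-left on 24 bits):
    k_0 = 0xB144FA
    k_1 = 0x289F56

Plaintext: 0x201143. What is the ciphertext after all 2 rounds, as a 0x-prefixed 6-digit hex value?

s_0 = plaintext = 0x201143
s_1 = Round(s_0, k_0) = 0x7BEE18
s_2 = Round(s_1, k_1) = 0xA80AEA

0xA80AEA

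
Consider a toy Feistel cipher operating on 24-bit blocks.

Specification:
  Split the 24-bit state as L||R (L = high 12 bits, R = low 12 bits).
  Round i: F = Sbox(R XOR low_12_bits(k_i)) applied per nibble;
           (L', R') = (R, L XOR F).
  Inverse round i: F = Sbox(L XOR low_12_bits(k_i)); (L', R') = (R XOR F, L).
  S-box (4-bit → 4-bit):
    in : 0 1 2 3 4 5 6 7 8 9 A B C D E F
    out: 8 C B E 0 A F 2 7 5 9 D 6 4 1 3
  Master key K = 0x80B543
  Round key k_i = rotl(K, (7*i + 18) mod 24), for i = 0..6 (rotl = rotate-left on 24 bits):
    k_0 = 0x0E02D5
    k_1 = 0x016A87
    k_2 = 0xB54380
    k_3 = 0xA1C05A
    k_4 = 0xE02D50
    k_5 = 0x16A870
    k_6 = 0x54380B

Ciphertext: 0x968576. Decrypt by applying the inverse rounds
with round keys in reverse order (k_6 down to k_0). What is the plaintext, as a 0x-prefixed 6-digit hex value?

s_0 = ciphertext = 0x968576
s_1 = InvRound(s_0, k_6) = 0x988968
s_2 = InvRound(s_1, k_5) = 0x55F988
s_3 = InvRound(s_2, k_4) = 0xE0B55F
s_4 = InvRound(s_3, k_3) = 0x4F3E0B
s_5 = InvRound(s_4, k_2) = 0xC254F3
s_6 = InvRound(s_5, k_1) = 0xB68C25
s_7 = InvRound(s_6, k_0) = 0x9F1B68

0x9F1B68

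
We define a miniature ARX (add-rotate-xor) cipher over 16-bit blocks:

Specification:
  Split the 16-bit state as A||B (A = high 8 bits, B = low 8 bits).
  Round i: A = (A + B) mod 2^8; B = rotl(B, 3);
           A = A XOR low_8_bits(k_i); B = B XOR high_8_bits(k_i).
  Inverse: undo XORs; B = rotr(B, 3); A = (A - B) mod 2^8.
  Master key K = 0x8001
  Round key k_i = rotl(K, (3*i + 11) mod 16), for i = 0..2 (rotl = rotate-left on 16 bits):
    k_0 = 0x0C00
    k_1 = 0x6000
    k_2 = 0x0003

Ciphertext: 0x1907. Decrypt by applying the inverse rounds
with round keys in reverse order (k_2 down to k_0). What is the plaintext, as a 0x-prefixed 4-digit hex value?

0xA783

s_0 = ciphertext = 0x1907
s_1 = InvRound(s_0, k_2) = 0x3AE0
s_2 = InvRound(s_1, k_1) = 0x2A10
s_3 = InvRound(s_2, k_0) = 0xA783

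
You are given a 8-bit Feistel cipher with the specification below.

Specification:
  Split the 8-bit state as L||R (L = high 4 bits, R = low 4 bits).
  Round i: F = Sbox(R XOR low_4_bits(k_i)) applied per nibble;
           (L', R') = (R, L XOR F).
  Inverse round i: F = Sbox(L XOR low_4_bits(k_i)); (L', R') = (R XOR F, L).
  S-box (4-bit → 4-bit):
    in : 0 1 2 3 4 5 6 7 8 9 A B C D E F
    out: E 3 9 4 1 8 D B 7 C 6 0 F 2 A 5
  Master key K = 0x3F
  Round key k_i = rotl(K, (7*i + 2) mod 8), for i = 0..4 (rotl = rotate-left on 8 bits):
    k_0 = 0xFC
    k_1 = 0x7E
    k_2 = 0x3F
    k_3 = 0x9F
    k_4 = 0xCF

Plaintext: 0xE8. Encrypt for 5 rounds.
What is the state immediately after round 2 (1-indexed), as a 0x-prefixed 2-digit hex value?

0xFB

s_0 = plaintext = 0xE8
s_1 = Round(s_0, k_0) = 0x8F
s_2 = Round(s_1, k_1) = 0xFB
s_3 = Round(s_2, k_2) = 0xBE
s_4 = Round(s_3, k_3) = 0xE8
s_5 = Round(s_4, k_4) = 0x85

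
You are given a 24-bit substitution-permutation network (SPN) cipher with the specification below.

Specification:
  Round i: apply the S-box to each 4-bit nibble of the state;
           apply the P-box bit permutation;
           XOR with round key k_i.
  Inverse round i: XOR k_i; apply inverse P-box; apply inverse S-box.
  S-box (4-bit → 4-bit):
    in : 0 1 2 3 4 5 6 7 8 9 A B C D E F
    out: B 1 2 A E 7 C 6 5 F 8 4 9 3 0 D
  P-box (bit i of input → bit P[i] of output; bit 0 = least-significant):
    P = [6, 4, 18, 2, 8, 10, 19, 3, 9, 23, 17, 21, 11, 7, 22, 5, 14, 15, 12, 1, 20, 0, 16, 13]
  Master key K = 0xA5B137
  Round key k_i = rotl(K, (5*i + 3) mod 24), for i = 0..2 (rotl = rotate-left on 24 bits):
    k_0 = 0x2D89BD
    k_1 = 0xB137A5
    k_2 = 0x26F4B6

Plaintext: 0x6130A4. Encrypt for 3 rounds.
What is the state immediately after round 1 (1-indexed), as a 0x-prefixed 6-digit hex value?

s_0 = plaintext = 0x6130A4
s_1 = Round(s_0, k_0) = 0x88EB01
s_2 = Round(s_1, k_1) = 0xA262ED
s_3 = Round(s_2, k_2) = 0xE654C6

0x88EB01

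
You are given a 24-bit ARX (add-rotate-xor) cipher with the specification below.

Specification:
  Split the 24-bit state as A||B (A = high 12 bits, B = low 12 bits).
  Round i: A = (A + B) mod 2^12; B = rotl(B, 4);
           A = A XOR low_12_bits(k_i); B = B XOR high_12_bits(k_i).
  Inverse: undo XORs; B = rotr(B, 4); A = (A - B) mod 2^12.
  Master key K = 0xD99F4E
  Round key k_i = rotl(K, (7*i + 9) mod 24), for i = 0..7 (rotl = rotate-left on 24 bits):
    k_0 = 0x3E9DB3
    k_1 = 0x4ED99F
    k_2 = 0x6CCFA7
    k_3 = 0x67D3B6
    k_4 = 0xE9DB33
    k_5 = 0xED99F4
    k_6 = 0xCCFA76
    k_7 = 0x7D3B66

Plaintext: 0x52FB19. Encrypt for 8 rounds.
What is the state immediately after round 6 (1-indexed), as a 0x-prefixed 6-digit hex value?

s_0 = plaintext = 0x52FB19
s_1 = Round(s_0, k_0) = 0xDFB272
s_2 = Round(s_1, k_1) = 0x9F23CF
s_3 = Round(s_2, k_2) = 0x266A3F
s_4 = Round(s_3, k_3) = 0xF13587
s_5 = Round(s_4, k_4) = 0xFA96E8
s_6 = Round(s_5, k_5) = 0xF6505F
s_7 = Round(s_6, k_6) = 0x5B293F
s_8 = Round(s_7, k_7) = 0x59742A

0xF6505F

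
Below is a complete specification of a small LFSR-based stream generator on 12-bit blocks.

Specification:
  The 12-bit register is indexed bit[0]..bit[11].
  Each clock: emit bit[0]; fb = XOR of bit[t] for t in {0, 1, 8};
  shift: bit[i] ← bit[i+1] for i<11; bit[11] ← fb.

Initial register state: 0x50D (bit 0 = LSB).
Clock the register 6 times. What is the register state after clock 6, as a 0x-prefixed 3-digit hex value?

0xB94

reg_0 = 0x50D
clock 1: out=1, reg = 0x286
clock 2: out=0, reg = 0x943
clock 3: out=1, reg = 0xCA1
clock 4: out=1, reg = 0xE50
clock 5: out=0, reg = 0x728
clock 6: out=0, reg = 0xB94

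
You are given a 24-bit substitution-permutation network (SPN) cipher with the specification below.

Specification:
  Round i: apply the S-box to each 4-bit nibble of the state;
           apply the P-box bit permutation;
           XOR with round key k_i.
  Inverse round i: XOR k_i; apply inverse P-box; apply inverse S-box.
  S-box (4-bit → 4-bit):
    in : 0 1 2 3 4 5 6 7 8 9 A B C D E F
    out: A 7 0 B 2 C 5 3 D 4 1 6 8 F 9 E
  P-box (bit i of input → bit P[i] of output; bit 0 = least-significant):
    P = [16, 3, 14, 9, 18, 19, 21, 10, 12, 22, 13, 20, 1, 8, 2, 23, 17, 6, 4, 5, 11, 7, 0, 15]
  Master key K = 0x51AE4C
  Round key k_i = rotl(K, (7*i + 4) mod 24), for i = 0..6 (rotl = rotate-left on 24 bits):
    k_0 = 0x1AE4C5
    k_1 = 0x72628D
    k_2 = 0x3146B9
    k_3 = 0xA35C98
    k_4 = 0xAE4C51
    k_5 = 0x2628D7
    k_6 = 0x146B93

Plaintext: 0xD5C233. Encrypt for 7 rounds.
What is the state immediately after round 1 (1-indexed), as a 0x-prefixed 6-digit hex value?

s_0 = plaintext = 0xD5C233
s_1 = Round(s_0, k_0) = 0x976A7C
s_2 = Round(s_1, k_1) = 0x7C70CA
s_3 = Round(s_2, k_2) = 0x604B1B
s_4 = Round(s_3, k_3) = 0xCF35F1
s_5 = Round(s_4, k_4) = 0x17A92B
s_6 = Round(s_5, k_5) = 0x24401C
s_7 = Round(s_6, k_6) = 0x6868D3

0x976A7C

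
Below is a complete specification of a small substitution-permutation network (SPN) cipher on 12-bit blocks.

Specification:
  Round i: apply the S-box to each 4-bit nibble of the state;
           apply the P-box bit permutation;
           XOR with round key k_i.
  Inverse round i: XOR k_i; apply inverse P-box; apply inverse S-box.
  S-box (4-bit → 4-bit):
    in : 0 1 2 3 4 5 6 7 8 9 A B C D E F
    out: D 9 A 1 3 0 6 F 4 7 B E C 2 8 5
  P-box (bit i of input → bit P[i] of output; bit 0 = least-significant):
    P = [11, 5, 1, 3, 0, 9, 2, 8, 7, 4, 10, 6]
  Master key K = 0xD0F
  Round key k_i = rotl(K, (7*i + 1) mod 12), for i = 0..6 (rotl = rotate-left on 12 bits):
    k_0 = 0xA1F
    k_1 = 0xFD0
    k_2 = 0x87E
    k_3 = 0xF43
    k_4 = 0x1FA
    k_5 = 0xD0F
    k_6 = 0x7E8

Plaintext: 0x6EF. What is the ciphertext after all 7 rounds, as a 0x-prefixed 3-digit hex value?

0xD6B

s_0 = plaintext = 0x6EF
s_1 = Round(s_0, k_0) = 0x70D
s_2 = Round(s_1, k_1) = 0xA25
s_3 = Round(s_2, k_2) = 0xBAE
s_4 = Round(s_3, k_3) = 0x81A
s_5 = Round(s_4, k_4) = 0xCD3
s_6 = Round(s_5, k_5) = 0x34F
s_7 = Round(s_6, k_6) = 0xD6B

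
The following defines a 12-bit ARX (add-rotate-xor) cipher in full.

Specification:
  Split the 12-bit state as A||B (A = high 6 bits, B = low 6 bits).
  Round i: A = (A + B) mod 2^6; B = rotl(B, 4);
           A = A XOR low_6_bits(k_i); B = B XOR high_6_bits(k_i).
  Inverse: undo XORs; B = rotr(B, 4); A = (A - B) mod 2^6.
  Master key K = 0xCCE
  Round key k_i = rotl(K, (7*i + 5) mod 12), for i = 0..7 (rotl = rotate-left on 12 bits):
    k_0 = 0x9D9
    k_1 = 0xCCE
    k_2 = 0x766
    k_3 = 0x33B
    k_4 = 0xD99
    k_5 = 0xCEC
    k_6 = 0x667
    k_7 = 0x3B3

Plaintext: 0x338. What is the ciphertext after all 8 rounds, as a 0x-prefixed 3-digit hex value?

s_0 = plaintext = 0x338
s_1 = Round(s_0, k_0) = 0x769
s_2 = Round(s_1, k_1) = 0x229
s_3 = Round(s_2, k_2) = 0x5C7
s_4 = Round(s_3, k_3) = 0x97D
s_5 = Round(s_4, k_4) = 0xEE9
s_6 = Round(s_5, k_5) = 0x229
s_7 = Round(s_6, k_6) = 0x583
s_8 = Round(s_7, k_7) = 0xABE

0xABE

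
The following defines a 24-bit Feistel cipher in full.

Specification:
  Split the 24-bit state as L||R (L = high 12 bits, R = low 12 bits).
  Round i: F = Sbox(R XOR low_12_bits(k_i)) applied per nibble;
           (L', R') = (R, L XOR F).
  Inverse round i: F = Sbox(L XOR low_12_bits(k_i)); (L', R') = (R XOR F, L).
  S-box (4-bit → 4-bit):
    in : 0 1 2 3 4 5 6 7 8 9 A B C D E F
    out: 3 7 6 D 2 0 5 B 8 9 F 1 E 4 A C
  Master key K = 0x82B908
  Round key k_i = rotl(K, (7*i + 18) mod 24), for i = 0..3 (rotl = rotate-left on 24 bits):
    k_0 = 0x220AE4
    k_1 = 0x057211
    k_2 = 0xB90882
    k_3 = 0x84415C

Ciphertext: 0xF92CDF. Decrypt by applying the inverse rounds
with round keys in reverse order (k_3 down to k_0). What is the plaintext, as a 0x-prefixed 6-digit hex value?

0xEA0DAD

s_0 = ciphertext = 0xF92CDF
s_1 = InvRound(s_0, k_3) = 0x635F92
s_2 = InvRound(s_1, k_2) = 0x589635
s_3 = InvRound(s_2, k_1) = 0xDAD589
s_4 = InvRound(s_3, k_0) = 0xEA0DAD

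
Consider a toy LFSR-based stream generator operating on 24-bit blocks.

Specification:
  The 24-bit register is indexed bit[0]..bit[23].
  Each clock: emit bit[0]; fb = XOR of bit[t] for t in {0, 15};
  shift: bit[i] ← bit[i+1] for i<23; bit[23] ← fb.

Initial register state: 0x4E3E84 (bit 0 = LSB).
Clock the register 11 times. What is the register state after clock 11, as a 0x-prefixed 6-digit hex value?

reg_0 = 0x4E3E84
clock 1: out=0, reg = 0x271F42
clock 2: out=0, reg = 0x138FA1
clock 3: out=1, reg = 0x09C7D0
clock 4: out=0, reg = 0x84E3E8
clock 5: out=0, reg = 0xC271F4
clock 6: out=0, reg = 0x6138FA
clock 7: out=0, reg = 0x309C7D
clock 8: out=1, reg = 0x184E3E
clock 9: out=0, reg = 0x0C271F
clock 10: out=1, reg = 0x86138F
clock 11: out=1, reg = 0xC309C7

0xC309C7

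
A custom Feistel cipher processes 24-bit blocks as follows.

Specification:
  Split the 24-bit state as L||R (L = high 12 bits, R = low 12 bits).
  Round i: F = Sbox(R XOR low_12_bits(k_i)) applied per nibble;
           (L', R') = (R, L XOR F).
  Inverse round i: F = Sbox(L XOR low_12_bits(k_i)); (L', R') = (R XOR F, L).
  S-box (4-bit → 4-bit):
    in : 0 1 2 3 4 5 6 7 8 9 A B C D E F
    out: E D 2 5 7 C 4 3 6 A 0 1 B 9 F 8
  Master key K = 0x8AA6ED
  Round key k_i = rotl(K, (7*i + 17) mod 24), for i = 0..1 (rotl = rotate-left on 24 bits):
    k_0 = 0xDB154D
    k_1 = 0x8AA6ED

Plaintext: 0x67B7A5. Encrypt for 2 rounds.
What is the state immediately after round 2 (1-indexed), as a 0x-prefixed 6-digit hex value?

0x48D5EB

s_0 = plaintext = 0x67B7A5
s_1 = Round(s_0, k_0) = 0x7A548D
s_2 = Round(s_1, k_1) = 0x48D5EB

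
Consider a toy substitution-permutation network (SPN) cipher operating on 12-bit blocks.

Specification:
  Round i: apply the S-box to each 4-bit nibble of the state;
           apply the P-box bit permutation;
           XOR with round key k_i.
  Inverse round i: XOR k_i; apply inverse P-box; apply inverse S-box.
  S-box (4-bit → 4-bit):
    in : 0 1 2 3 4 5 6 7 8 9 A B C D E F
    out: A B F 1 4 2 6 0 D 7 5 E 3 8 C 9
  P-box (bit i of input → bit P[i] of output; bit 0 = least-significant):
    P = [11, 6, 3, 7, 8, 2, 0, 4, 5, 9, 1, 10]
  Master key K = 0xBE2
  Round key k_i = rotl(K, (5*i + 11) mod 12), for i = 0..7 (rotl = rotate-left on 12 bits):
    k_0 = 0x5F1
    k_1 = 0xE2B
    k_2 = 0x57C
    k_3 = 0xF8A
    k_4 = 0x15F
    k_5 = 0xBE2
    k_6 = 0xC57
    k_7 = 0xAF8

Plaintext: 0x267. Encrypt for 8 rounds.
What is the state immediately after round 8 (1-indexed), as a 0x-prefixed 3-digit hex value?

s_0 = plaintext = 0x267
s_1 = Round(s_0, k_0) = 0x3D6
s_2 = Round(s_1, k_1) = 0xE53
s_3 = Round(s_2, k_2) = 0x97A
s_4 = Round(s_3, k_3) = 0x5A0
s_5 = Round(s_4, k_4) = 0x29E
s_6 = Round(s_5, k_5) = 0xC4D
s_7 = Round(s_6, k_6) = 0xEF6
s_8 = Round(s_7, k_7) = 0xFA2

0xFA2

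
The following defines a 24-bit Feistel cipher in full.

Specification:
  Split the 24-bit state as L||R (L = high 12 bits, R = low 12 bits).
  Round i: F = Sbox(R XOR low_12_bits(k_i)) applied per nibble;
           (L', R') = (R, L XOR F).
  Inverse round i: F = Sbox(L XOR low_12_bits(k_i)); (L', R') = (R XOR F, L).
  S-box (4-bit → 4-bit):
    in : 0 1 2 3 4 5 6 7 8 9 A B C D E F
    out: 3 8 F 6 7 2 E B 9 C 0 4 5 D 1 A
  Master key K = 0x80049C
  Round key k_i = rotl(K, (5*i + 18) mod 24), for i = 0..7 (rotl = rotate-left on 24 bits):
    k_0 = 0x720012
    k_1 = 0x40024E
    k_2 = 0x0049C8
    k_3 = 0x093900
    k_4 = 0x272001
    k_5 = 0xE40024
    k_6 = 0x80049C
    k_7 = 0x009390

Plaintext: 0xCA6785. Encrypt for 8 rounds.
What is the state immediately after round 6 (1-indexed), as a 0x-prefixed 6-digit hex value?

0xAB814A

s_0 = plaintext = 0xCA6785
s_1 = Round(s_0, k_0) = 0x78576D
s_2 = Round(s_1, k_1) = 0x76D573
s_3 = Round(s_2, k_2) = 0x573229
s_4 = Round(s_3, k_3) = 0x22918F
s_5 = Round(s_4, k_4) = 0x18FAB8
s_6 = Round(s_5, k_5) = 0xAB814A
s_7 = Round(s_6, k_6) = 0x14A866
s_8 = Round(s_7, k_7) = 0x8665E4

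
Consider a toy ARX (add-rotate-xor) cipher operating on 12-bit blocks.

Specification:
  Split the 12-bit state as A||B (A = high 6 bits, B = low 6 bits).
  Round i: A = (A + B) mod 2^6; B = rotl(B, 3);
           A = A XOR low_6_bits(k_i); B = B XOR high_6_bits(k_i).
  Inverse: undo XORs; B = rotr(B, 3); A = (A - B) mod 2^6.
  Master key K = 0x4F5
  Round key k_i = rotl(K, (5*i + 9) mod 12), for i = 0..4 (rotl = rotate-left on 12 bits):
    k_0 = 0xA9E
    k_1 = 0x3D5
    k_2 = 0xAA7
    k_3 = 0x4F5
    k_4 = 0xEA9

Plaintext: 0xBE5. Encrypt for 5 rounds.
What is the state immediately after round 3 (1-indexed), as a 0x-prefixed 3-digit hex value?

0x8D5

s_0 = plaintext = 0xBE5
s_1 = Round(s_0, k_0) = 0x286
s_2 = Round(s_1, k_1) = 0x17F
s_3 = Round(s_2, k_2) = 0x8D5
s_4 = Round(s_3, k_3) = 0x379
s_5 = Round(s_4, k_4) = 0xBF5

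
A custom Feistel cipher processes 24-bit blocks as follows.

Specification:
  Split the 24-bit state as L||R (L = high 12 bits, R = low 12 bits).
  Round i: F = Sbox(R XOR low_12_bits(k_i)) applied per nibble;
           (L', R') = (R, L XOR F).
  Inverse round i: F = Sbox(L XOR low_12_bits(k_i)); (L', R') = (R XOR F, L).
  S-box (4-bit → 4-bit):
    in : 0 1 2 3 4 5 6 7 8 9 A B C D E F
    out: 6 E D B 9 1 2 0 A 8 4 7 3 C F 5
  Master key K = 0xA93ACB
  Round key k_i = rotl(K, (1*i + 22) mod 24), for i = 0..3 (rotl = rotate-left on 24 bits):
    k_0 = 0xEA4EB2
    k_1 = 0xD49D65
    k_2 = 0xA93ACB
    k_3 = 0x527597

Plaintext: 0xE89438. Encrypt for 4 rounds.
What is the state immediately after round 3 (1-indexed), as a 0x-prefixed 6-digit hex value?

0x4A2505

s_0 = plaintext = 0xE89438
s_1 = Round(s_0, k_0) = 0x438A2D
s_2 = Round(s_1, k_1) = 0xA2D4A2
s_3 = Round(s_2, k_2) = 0x4A2505
s_4 = Round(s_3, k_3) = 0x50522F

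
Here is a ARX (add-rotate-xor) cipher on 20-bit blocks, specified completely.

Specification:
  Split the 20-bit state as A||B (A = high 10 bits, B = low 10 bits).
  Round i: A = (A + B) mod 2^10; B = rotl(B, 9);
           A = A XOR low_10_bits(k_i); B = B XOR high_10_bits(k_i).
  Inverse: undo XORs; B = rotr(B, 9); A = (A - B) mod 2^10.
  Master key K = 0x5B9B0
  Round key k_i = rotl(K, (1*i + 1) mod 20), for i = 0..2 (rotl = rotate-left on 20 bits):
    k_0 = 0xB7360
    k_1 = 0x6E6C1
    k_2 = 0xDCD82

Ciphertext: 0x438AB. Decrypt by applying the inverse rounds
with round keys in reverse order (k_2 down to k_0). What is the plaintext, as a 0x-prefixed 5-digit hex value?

0xF399B

s_0 = ciphertext = 0x438AB
s_1 = InvRound(s_0, k_2) = 0x36FB1
s_2 = InvRound(s_1, k_1) = 0x82411
s_3 = InvRound(s_2, k_0) = 0xF399B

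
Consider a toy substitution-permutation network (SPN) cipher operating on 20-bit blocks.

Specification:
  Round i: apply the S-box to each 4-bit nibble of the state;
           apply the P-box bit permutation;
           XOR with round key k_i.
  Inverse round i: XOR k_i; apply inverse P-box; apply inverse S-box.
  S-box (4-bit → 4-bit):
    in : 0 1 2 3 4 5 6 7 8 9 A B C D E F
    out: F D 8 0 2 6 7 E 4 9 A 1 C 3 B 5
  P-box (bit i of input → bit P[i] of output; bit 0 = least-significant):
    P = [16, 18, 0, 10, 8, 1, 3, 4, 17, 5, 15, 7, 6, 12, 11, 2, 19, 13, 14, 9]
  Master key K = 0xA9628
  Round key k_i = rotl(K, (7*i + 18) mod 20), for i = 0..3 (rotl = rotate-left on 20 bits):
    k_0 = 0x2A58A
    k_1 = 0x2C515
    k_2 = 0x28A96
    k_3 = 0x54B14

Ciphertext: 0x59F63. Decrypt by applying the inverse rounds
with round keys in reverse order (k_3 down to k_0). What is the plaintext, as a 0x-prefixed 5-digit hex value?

0x08D42

s_0 = ciphertext = 0x59F63
s_1 = InvRound(s_0, k_3) = 0x8E5AC
s_2 = InvRound(s_1, k_2) = 0x08D02
s_3 = InvRound(s_2, k_1) = 0x8CBA8
s_4 = InvRound(s_3, k_0) = 0x08D42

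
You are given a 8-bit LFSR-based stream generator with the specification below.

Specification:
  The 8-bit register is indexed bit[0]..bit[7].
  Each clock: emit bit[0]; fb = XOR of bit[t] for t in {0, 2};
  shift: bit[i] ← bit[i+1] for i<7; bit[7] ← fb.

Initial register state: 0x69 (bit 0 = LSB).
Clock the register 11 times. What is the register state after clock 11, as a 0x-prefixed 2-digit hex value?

0xF6

reg_0 = 0x69
clock 1: out=1, reg = 0xB4
clock 2: out=0, reg = 0xDA
clock 3: out=0, reg = 0x6D
clock 4: out=1, reg = 0x36
clock 5: out=0, reg = 0x9B
clock 6: out=1, reg = 0xCD
clock 7: out=1, reg = 0x66
clock 8: out=0, reg = 0xB3
clock 9: out=1, reg = 0xD9
clock 10: out=1, reg = 0xEC
clock 11: out=0, reg = 0xF6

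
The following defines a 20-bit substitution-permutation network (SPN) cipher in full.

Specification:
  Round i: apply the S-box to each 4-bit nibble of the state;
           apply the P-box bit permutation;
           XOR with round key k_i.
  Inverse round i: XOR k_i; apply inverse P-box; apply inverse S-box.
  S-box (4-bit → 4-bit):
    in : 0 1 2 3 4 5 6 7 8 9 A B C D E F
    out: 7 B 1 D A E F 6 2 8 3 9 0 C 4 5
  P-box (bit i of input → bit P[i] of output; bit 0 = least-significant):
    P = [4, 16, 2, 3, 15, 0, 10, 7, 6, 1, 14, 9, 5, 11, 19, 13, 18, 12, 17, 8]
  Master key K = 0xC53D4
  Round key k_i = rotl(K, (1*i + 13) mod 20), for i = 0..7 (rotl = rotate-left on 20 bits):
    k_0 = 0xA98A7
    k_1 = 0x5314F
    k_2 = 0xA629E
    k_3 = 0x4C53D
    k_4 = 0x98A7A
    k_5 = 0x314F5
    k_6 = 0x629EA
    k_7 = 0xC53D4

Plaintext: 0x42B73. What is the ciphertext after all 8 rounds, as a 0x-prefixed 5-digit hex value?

s_0 = plaintext = 0x42B73
s_1 = Round(s_0, k_0) = 0xA8FDA
s_2 = Round(s_1, k_1) = 0x06D9F
s_3 = Round(s_2, k_2) = 0x4182A
s_4 = Round(s_3, k_3) = 0x57C0F
s_5 = Round(s_4, k_4) = 0x3176F
s_6 = Round(s_5, k_5) = 0x5F942
s_7 = Round(s_6, k_6) = 0xC3A5B
s_8 = Round(s_7, k_7) = 0x4772F

0x4772F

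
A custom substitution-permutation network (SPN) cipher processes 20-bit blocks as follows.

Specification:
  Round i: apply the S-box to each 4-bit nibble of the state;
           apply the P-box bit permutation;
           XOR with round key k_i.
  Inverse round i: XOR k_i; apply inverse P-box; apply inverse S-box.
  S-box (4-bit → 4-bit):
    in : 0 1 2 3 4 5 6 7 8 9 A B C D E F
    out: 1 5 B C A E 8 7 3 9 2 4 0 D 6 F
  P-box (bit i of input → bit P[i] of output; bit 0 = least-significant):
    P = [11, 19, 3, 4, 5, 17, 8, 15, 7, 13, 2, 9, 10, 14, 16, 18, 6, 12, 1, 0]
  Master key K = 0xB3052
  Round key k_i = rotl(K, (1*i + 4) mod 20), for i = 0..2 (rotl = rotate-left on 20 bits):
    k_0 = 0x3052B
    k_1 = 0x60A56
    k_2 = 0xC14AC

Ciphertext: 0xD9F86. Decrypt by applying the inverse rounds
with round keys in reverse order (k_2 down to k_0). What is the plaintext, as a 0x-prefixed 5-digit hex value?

0xF464C

s_0 = ciphertext = 0xD9F86
s_1 = InvRound(s_0, k_2) = 0xBB6D1
s_2 = InvRound(s_1, k_1) = 0x5D768
s_3 = InvRound(s_2, k_0) = 0xF464C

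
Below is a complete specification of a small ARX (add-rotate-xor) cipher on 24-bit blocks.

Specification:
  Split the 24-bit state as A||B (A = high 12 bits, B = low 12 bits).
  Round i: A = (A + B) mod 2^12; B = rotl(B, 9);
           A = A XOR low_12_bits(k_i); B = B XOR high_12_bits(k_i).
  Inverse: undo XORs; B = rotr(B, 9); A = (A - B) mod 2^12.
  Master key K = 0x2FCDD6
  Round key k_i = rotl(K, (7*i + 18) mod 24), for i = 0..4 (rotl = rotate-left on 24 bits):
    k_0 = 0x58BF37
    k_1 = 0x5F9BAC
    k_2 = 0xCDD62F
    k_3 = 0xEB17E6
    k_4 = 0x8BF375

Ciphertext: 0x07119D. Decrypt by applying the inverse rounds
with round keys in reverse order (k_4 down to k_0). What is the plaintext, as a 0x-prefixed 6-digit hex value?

s_0 = ciphertext = 0x07119D
s_1 = InvRound(s_0, k_4) = 0x9F0914
s_2 = InvRound(s_1, k_3) = 0x0EBD2B
s_3 = InvRound(s_2, k_2) = 0x714FB0
s_4 = InvRound(s_3, k_1) = 0xA6B24D
s_5 = InvRound(s_4, k_0) = 0x729E33

0x729E33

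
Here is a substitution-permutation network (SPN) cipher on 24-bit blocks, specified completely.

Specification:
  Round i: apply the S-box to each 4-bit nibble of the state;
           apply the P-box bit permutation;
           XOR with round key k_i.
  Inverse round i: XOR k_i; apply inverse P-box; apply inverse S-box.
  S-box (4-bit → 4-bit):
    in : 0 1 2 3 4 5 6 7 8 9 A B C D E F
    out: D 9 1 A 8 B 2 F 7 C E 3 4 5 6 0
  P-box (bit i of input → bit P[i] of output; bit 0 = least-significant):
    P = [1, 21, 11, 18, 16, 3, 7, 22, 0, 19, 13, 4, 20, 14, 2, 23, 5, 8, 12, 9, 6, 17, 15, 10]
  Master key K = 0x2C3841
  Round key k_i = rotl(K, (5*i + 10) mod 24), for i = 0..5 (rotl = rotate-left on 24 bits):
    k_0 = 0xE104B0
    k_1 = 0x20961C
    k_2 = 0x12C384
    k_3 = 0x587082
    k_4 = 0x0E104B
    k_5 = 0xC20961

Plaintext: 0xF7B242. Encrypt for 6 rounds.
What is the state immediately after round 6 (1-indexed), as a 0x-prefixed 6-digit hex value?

0xF8780B

s_0 = plaintext = 0xF7B242
s_1 = Round(s_0, k_0) = 0xB15793
s_2 = Round(s_1, k_1) = 0xDEF4ED
s_3 = Round(s_2, k_2) = 0x125A5E
s_4 = Round(s_3, k_3) = 0xA11CFA
s_5 = Round(s_4, k_4) = 0xB8BE6B
s_6 = Round(s_5, k_5) = 0xF8780B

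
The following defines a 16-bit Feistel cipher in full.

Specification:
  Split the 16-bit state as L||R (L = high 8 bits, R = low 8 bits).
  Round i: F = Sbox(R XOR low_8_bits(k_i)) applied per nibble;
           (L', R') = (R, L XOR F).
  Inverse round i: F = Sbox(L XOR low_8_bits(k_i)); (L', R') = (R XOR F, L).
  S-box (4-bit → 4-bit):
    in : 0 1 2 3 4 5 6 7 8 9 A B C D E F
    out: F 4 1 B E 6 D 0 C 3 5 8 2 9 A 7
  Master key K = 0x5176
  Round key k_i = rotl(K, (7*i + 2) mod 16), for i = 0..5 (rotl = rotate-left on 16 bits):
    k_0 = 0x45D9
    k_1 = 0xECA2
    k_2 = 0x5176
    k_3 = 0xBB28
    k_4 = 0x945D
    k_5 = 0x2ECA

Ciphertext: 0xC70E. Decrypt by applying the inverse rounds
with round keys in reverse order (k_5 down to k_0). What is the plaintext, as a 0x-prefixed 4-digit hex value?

0xA858

s_0 = ciphertext = 0xC70E
s_1 = InvRound(s_0, k_5) = 0xF7C7
s_2 = InvRound(s_1, k_4) = 0x92F7
s_3 = InvRound(s_2, k_3) = 0x7292
s_4 = InvRound(s_3, k_2) = 0x6C72
s_5 = InvRound(s_4, k_1) = 0x586C
s_6 = InvRound(s_5, k_0) = 0xA858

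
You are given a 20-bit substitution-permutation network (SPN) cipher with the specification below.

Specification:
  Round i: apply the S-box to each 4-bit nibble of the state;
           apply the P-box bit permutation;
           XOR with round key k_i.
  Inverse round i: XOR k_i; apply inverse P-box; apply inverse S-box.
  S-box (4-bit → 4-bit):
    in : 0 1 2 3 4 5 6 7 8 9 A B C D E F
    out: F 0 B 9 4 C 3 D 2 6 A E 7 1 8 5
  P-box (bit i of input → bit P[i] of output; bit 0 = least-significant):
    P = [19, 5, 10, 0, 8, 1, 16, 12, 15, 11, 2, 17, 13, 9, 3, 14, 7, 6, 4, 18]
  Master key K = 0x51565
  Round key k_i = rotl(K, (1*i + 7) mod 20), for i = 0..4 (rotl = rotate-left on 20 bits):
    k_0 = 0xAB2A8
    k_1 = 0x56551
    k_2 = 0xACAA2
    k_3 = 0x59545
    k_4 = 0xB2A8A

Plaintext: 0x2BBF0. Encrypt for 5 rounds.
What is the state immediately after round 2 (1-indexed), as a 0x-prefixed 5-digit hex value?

0x0C148

s_0 = plaintext = 0x2BBF0
s_1 = Round(s_0, k_0) = 0x5FD45
s_2 = Round(s_1, k_1) = 0x0C148
s_3 = Round(s_2, k_2) = 0xFE85A
s_4 = Round(s_3, k_3) = 0x4CDF4
s_5 = Round(s_4, k_4) = 0xA8D92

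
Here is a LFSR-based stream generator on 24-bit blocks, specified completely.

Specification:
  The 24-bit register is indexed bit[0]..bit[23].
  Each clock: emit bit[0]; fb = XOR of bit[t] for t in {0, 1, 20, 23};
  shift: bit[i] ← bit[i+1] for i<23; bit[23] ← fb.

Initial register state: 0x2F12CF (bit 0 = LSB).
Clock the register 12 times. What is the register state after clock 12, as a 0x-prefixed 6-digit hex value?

reg_0 = 0x2F12CF
clock 1: out=1, reg = 0x178967
clock 2: out=1, reg = 0x8BC4B3
clock 3: out=1, reg = 0xC5E259
clock 4: out=1, reg = 0x62F12C
clock 5: out=0, reg = 0x317896
clock 6: out=0, reg = 0x18BC4B
clock 7: out=1, reg = 0x8C5E25
clock 8: out=1, reg = 0x462F12
clock 9: out=0, reg = 0xA31789
clock 10: out=1, reg = 0x518BC4
clock 11: out=0, reg = 0xA8C5E2
clock 12: out=0, reg = 0x5462F1

0x5462F1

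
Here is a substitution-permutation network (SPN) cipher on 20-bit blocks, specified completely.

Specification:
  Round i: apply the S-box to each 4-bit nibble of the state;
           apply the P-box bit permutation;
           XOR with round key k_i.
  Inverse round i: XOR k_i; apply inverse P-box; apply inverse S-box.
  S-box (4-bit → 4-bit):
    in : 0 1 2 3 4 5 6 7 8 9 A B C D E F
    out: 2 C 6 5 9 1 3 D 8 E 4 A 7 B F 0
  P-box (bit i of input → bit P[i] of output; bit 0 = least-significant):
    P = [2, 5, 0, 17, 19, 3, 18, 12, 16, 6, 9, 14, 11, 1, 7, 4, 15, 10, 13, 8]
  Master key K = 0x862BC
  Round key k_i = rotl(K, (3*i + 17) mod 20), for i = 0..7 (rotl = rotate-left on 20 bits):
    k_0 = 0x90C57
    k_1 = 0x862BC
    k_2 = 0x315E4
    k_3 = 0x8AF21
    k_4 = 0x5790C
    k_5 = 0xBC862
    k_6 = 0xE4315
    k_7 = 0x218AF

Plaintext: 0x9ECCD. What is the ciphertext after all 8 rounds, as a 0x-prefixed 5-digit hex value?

0xFF942

s_0 = plaintext = 0x9ECCD
s_1 = Round(s_0, k_0) = 0x623A9
s_2 = Round(s_1, k_1) = 0xFE41F
s_3 = Round(s_2, k_2) = 0x64D76
s_4 = Round(s_3, k_3) = 0x57355
s_5 = Round(s_4, k_4) = 0xCF398
s_6 = Round(s_5, k_5) = 0xC7E6A
s_7 = Round(s_6, k_6) = 0x7ADCC
s_8 = Round(s_7, k_7) = 0xFF942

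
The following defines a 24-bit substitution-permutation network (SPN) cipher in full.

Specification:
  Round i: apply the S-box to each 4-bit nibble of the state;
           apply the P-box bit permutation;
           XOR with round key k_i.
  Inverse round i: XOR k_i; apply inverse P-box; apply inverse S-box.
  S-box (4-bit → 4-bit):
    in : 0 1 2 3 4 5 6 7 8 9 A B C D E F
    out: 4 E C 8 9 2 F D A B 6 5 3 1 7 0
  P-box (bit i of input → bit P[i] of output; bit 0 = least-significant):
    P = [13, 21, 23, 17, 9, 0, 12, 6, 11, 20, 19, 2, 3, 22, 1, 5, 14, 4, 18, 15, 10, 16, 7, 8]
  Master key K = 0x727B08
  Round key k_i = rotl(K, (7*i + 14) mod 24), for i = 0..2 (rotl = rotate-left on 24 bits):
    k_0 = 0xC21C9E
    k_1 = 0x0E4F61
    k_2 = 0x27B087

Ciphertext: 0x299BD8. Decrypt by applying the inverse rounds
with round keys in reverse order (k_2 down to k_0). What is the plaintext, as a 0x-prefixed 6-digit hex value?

s_0 = ciphertext = 0x299BD8
s_1 = InvRound(s_0, k_2) = 0x3AB794
s_2 = InvRound(s_1, k_1) = 0x06391C
s_3 = InvRound(s_2, k_0) = 0x70AFFB

0x70AFFB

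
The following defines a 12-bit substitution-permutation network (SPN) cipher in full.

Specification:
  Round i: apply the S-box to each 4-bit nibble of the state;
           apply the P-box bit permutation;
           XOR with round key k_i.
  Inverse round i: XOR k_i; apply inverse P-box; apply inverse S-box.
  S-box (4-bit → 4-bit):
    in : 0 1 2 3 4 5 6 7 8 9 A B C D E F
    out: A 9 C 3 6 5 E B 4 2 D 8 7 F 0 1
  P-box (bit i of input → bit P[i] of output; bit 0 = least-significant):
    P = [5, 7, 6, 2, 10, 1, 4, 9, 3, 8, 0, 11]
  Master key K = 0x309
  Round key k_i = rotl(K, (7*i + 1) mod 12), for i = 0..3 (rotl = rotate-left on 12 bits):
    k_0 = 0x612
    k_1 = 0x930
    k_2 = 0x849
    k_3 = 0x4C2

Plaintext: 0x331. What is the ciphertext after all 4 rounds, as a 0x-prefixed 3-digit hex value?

s_0 = plaintext = 0x331
s_1 = Round(s_0, k_0) = 0x33C
s_2 = Round(s_1, k_1) = 0xCDA
s_3 = Round(s_2, k_2) = 0xF36
s_4 = Round(s_3, k_3) = 0x00C

0x00C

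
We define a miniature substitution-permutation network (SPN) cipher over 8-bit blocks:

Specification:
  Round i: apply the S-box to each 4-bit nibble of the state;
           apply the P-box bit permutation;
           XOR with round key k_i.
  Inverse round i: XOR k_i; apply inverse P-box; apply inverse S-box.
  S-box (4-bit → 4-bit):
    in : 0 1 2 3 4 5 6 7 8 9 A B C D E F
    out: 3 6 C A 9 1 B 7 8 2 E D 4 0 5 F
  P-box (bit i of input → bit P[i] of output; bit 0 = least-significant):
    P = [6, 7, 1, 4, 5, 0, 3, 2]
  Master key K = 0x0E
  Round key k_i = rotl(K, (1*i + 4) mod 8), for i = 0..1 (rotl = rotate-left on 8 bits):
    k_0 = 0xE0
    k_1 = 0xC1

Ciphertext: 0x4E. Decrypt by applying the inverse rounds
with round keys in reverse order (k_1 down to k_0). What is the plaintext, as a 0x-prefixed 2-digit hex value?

s_0 = ciphertext = 0x4E
s_1 = InvRound(s_0, k_1) = 0xA1
s_2 = InvRound(s_1, k_0) = 0x95

0x95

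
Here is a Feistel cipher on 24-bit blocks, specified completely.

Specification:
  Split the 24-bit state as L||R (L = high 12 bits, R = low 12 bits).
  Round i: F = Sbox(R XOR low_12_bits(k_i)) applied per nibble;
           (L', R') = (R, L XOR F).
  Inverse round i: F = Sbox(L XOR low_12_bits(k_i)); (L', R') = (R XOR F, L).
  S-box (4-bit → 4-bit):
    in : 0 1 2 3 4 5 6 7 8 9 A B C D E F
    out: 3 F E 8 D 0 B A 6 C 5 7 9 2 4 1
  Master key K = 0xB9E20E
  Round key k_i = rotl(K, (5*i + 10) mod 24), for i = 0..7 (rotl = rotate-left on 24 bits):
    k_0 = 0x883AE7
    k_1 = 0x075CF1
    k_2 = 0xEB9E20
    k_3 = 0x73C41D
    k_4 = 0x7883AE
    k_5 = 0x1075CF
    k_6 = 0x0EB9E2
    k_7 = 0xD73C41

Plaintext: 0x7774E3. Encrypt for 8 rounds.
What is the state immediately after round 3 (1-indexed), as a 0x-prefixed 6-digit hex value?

0x594437

s_0 = plaintext = 0x7774E3
s_1 = Round(s_0, k_0) = 0x4E334A
s_2 = Round(s_1, k_1) = 0x34A594
s_3 = Round(s_2, k_2) = 0x594437
s_4 = Round(s_3, k_3) = 0x437671
s_5 = Round(s_4, k_4) = 0x671416
s_6 = Round(s_5, k_5) = 0x41695D
s_7 = Round(s_6, k_6) = 0x95D767
s_8 = Round(s_7, k_7) = 0x767EB6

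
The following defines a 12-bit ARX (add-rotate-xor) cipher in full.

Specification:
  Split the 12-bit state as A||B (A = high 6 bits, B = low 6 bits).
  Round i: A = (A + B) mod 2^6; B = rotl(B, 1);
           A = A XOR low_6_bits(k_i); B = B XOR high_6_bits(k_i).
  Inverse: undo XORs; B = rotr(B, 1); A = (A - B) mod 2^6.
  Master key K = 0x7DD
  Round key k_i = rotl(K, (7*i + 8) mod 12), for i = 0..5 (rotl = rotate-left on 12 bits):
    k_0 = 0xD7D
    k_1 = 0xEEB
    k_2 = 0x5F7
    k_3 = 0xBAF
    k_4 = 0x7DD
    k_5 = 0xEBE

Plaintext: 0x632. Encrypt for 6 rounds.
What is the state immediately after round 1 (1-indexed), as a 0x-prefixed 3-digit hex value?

s_0 = plaintext = 0x632
s_1 = Round(s_0, k_0) = 0xDD0
s_2 = Round(s_1, k_1) = 0xB1B
s_3 = Round(s_2, k_2) = 0xC21
s_4 = Round(s_3, k_3) = 0xFAD
s_5 = Round(s_4, k_4) = 0xD84
s_6 = Round(s_5, k_5) = 0x132

0xDD0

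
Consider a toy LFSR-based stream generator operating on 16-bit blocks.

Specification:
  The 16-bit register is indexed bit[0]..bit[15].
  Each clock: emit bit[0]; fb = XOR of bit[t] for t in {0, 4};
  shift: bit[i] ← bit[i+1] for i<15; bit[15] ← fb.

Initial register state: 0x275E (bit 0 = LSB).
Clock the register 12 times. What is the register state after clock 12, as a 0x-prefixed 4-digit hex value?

reg_0 = 0x275E
clock 1: out=0, reg = 0x93AF
clock 2: out=1, reg = 0xC9D7
clock 3: out=1, reg = 0x64EB
clock 4: out=1, reg = 0xB275
clock 5: out=1, reg = 0x593A
clock 6: out=0, reg = 0xAC9D
clock 7: out=1, reg = 0x564E
clock 8: out=0, reg = 0x2B27
clock 9: out=1, reg = 0x9593
clock 10: out=1, reg = 0x4AC9
clock 11: out=1, reg = 0xA564
clock 12: out=0, reg = 0x52B2

0x52B2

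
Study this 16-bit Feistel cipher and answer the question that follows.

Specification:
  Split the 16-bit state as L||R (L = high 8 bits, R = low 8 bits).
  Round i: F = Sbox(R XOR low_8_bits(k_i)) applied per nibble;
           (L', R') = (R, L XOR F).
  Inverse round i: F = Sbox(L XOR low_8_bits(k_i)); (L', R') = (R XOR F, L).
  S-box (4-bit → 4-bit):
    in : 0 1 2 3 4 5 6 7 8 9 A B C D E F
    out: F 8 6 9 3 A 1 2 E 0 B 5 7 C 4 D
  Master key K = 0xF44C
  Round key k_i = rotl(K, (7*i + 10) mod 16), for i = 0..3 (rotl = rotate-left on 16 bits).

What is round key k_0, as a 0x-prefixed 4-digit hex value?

0x33D1

K = 0xF44C
k_0 = rotl(K, (7*0+10) mod 16) = rotl(K, 10) = 0x33D1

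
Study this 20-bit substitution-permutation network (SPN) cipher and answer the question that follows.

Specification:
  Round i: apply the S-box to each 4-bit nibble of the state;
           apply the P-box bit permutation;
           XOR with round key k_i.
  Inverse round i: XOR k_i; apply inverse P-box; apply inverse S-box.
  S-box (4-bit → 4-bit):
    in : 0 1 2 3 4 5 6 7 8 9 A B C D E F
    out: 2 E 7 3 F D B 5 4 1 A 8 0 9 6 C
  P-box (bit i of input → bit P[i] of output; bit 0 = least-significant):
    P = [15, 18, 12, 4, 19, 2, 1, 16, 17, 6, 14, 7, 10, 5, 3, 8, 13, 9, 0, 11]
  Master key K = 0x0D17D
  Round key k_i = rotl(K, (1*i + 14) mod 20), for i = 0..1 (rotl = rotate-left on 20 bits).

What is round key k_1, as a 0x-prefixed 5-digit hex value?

K = 0x0D17D
k_0 = rotl(K, (1*0+14) mod 20) = rotl(K, 14) = 0xF4345
k_1 = rotl(K, (1*1+14) mod 20) = rotl(K, 15) = 0xE868B

0xE868B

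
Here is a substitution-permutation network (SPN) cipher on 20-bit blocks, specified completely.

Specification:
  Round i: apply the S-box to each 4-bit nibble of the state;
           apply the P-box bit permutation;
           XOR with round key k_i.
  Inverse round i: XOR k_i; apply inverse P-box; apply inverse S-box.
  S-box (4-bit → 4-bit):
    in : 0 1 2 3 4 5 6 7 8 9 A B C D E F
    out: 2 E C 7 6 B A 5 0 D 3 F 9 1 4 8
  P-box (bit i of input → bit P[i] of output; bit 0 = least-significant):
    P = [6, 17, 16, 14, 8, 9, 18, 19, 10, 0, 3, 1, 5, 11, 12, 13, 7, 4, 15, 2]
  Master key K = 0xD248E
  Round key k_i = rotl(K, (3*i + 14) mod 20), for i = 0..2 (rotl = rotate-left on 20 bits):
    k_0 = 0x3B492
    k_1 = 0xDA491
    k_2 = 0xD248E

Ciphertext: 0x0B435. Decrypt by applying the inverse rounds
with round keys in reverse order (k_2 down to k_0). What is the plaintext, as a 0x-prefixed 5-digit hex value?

s_0 = ciphertext = 0x0B435
s_1 = InvRound(s_0, k_2) = 0x3712E
s_2 = InvRound(s_1, k_1) = 0xB7B96
s_3 = InvRound(s_2, k_0) = 0x20D5F

0x20D5F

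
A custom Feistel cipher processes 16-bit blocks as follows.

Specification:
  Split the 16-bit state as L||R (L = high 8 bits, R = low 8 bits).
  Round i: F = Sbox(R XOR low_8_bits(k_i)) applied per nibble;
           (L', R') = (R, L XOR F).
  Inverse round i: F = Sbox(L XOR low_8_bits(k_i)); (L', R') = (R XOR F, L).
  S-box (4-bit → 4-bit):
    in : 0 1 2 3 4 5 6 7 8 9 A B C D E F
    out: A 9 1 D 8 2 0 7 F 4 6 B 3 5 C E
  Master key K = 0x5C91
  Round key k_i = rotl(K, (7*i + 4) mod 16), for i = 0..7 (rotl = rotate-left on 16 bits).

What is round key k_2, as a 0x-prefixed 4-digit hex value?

0x7245

K = 0x5C91
k_0 = rotl(K, (7*0+4) mod 16) = rotl(K, 4) = 0xC915
k_1 = rotl(K, (7*1+4) mod 16) = rotl(K, 11) = 0x8AE4
k_2 = rotl(K, (7*2+4) mod 16) = rotl(K, 2) = 0x7245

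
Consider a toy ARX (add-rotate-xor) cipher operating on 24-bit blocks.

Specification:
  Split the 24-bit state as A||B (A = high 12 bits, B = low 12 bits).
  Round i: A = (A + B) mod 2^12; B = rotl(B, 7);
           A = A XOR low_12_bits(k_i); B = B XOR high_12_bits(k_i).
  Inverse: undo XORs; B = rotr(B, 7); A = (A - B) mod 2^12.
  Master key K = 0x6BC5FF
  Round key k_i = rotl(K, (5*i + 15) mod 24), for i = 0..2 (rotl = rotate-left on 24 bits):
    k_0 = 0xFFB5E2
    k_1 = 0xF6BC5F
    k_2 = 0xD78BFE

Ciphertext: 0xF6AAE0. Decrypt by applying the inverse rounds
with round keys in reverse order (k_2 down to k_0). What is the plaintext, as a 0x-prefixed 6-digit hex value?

0x83AC66

s_0 = ciphertext = 0xF6AAE0
s_1 = InvRound(s_0, k_2) = 0x18530F
s_2 = InvRound(s_1, k_1) = 0x142C98
s_3 = InvRound(s_2, k_0) = 0x83AC66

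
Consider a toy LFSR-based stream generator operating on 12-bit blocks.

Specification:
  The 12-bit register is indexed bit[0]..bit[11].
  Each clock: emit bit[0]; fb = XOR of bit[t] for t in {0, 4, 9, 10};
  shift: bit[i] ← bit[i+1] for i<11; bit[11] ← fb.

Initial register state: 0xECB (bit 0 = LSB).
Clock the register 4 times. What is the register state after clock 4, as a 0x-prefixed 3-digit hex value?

reg_0 = 0xECB
clock 1: out=1, reg = 0xF65
clock 2: out=1, reg = 0xFB2
clock 3: out=0, reg = 0xFD9
clock 4: out=1, reg = 0x7EC

0x7EC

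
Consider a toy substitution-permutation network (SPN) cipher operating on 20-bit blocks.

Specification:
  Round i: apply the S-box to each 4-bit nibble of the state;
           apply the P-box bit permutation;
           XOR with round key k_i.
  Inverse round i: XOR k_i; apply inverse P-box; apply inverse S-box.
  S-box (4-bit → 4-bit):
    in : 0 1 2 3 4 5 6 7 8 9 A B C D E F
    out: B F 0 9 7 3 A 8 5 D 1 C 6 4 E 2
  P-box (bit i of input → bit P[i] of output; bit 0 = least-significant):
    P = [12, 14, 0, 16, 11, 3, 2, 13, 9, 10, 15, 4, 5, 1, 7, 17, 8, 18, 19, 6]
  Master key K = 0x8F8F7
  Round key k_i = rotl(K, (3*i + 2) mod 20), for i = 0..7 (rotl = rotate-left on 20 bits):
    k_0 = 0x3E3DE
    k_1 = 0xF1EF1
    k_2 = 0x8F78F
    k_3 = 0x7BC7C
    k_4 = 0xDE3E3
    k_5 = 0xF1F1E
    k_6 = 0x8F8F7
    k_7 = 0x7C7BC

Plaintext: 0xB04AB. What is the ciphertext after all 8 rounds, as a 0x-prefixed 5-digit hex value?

0xCC312

s_0 = plaintext = 0xB04AB
s_1 = Round(s_0, k_0) = 0x86DBD
s_2 = Round(s_1, k_1) = 0x5BFF6
s_3 = Round(s_2, k_2) = 0xFB207
s_4 = Round(s_3, k_3) = 0x094F4
s_5 = Round(s_4, k_4) = 0xB340A
s_6 = Round(s_5, k_5) = 0x5A176
s_7 = Round(s_6, k_6) = 0xD1FC7
s_8 = Round(s_7, k_7) = 0xCC312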